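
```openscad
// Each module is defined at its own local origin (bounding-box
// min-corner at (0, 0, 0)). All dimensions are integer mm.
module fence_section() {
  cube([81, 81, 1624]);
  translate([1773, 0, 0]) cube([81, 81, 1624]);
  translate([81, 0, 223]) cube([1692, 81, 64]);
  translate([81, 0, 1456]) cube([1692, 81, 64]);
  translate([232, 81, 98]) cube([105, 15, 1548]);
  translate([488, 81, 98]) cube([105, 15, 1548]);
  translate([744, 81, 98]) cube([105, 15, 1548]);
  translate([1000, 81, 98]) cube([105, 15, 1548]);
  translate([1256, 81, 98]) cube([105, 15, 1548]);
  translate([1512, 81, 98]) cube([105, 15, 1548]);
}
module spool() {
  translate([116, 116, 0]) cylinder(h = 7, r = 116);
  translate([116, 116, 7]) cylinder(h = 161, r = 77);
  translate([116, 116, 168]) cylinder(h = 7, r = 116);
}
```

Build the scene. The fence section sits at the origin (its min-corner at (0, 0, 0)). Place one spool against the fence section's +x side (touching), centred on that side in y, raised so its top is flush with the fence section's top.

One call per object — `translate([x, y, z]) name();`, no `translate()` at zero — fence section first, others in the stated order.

fence_section();
translate([1854, -68, 1471]) spool();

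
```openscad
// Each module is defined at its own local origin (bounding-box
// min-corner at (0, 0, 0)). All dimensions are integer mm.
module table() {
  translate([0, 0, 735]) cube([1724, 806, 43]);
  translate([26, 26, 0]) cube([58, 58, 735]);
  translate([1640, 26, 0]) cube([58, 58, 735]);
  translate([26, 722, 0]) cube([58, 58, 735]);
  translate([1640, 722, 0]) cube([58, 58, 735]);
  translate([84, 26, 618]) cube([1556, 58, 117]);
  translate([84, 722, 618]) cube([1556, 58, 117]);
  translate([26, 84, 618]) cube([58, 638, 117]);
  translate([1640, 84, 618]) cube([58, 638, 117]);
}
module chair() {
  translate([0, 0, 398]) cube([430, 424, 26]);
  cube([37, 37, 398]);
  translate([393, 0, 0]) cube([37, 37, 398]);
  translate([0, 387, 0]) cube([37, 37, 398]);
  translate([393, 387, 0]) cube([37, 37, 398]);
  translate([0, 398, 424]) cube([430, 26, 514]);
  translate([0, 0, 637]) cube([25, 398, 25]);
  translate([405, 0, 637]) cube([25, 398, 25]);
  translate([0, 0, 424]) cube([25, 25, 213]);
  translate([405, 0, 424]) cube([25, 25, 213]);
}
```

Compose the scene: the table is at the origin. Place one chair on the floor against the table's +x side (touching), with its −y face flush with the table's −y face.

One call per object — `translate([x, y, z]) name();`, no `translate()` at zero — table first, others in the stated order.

table();
translate([1724, 0, 0]) chair();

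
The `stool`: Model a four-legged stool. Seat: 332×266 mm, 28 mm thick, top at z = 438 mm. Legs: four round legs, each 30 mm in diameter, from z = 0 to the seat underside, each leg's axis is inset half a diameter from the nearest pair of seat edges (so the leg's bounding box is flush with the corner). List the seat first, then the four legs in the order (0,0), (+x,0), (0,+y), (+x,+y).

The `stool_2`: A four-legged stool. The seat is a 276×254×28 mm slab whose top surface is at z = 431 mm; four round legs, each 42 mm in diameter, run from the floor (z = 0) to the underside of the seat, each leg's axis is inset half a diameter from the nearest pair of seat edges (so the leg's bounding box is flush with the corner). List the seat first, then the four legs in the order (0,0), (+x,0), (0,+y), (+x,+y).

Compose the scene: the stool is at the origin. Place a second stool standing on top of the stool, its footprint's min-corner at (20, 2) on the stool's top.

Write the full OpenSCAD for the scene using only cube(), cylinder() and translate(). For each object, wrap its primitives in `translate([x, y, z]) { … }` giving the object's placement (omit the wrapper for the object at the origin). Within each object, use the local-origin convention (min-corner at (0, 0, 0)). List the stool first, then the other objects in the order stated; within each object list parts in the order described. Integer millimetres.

translate([0, 0, 410]) cube([332, 266, 28]);
translate([15, 15, 0]) cylinder(h = 410, r = 15);
translate([317, 15, 0]) cylinder(h = 410, r = 15);
translate([15, 251, 0]) cylinder(h = 410, r = 15);
translate([317, 251, 0]) cylinder(h = 410, r = 15);
translate([20, 2, 438]) {
  translate([0, 0, 403]) cube([276, 254, 28]);
  translate([21, 21, 0]) cylinder(h = 403, r = 21);
  translate([255, 21, 0]) cylinder(h = 403, r = 21);
  translate([21, 233, 0]) cylinder(h = 403, r = 21);
  translate([255, 233, 0]) cylinder(h = 403, r = 21);
}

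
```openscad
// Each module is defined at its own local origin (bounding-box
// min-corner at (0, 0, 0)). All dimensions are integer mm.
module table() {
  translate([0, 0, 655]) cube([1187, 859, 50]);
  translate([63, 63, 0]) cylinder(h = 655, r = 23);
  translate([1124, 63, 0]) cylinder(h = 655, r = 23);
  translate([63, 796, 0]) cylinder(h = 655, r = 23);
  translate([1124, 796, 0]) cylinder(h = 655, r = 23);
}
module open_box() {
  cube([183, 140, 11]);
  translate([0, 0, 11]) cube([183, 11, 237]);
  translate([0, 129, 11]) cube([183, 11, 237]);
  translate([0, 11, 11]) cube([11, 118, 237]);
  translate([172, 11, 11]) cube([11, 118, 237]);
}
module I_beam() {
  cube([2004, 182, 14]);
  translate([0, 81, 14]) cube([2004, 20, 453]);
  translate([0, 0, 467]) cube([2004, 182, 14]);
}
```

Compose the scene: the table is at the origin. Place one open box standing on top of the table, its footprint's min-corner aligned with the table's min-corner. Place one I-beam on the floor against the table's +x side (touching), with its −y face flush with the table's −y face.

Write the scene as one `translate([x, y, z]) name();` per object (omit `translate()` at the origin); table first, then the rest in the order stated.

table();
translate([0, 0, 705]) open_box();
translate([1187, 0, 0]) I_beam();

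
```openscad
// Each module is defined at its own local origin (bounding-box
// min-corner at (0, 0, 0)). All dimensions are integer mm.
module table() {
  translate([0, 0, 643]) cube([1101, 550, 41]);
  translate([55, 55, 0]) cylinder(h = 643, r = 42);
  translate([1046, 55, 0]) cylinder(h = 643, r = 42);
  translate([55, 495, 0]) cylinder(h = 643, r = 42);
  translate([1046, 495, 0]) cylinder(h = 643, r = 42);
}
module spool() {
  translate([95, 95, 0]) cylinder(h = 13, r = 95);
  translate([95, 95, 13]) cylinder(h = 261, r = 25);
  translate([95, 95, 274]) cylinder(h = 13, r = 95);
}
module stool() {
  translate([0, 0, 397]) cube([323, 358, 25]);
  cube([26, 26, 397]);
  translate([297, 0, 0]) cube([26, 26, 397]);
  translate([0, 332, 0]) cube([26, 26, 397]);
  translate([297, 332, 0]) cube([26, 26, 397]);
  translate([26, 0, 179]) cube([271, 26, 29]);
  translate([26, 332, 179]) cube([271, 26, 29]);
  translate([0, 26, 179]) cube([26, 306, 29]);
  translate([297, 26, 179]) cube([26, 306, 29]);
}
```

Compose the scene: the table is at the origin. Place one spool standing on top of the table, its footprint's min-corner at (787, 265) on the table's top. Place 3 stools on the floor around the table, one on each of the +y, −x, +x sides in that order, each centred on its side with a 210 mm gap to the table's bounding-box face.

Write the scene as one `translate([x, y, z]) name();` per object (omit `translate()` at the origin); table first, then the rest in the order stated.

table();
translate([787, 265, 684]) spool();
translate([389, 760, 0]) stool();
translate([-533, 96, 0]) stool();
translate([1311, 96, 0]) stool();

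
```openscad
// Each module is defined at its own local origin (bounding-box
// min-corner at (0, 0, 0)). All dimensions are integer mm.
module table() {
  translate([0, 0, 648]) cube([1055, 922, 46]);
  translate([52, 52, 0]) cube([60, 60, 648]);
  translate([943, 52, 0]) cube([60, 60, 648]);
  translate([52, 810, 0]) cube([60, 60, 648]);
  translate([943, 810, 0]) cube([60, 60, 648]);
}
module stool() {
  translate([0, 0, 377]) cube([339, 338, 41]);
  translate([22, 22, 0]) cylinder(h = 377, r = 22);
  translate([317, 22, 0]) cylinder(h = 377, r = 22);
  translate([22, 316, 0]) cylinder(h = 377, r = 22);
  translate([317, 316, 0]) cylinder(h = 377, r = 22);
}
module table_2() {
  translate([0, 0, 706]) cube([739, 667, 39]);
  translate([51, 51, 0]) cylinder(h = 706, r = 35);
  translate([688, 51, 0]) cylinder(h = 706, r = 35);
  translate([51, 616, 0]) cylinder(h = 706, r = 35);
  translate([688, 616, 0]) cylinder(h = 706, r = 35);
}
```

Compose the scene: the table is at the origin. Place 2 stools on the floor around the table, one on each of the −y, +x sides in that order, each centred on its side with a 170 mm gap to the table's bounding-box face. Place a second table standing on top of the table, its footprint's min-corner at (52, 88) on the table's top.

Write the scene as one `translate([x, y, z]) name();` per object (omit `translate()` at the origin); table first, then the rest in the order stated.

table();
translate([358, -508, 0]) stool();
translate([1225, 292, 0]) stool();
translate([52, 88, 694]) table_2();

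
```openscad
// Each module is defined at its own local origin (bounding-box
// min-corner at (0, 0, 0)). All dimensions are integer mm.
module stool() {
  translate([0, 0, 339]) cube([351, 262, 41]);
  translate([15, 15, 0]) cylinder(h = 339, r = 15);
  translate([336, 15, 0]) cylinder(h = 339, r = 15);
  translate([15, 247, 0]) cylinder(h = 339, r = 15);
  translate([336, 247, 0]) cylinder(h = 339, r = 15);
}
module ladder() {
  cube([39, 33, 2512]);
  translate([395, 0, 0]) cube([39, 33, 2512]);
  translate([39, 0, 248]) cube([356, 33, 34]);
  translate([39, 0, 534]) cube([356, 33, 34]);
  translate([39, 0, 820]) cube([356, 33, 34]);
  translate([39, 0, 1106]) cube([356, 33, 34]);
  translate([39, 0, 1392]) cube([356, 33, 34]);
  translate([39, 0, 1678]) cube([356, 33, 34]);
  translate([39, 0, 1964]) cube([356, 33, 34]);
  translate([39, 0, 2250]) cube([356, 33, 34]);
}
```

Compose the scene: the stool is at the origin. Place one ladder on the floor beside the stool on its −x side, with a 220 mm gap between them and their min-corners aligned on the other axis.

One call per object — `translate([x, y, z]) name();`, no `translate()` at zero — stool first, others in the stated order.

stool();
translate([-654, 0, 0]) ladder();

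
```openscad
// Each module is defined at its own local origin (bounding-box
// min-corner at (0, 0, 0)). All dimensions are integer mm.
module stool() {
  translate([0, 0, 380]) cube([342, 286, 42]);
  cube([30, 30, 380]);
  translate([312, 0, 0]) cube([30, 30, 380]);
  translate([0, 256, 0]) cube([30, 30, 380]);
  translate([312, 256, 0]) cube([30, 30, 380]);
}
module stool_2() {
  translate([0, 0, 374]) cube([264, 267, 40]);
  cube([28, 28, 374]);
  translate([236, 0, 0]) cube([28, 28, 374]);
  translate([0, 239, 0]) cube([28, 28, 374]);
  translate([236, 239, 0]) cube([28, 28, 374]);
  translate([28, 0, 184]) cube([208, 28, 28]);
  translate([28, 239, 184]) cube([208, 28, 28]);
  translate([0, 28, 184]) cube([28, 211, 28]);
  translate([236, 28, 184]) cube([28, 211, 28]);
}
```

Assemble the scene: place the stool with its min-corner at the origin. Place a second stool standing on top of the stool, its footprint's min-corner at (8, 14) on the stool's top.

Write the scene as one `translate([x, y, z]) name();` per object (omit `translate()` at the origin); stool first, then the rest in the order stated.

stool();
translate([8, 14, 422]) stool_2();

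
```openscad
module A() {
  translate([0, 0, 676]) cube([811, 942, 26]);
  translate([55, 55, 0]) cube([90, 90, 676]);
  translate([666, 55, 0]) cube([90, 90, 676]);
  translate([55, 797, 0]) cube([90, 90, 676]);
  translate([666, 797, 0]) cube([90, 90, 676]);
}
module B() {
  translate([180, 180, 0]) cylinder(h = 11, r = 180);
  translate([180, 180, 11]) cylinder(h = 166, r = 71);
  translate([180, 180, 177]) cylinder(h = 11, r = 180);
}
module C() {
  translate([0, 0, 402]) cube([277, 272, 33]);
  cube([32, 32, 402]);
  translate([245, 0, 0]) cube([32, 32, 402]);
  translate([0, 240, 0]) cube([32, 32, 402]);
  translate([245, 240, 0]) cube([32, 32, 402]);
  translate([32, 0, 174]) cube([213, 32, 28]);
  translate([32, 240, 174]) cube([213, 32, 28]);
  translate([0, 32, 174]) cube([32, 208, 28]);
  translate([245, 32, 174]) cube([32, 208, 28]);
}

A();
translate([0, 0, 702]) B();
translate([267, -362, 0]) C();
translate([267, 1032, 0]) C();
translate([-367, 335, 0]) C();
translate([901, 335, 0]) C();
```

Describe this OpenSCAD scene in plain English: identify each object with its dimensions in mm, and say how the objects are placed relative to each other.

A is a table with a 811×942 mm rectangular top, 26 mm thick, top surface at z = 702 mm, supported by four 90×90 mm square legs, each inset 55 mm from the nearest pair of top edges, running from the floor.

B is a spool: two coaxial disc flanges of radius 180 mm and thickness 11 mm, joined by a core cylinder of radius 71 mm and height 166 mm. The lower flange rests on z = 0 and the three cylinders share a vertical axis.

C is a simple wooden stool: a rectangular seat 277 mm (x) by 272 mm (y), 33 mm thick, top face at z = 435 mm, on four square legs, each 32×32 mm in cross-section. The legs rest on z = 0, each flush with a corner of the seat. Four stretchers, 32 mm wide and 28 mm tall, connect adjacent legs with their undersides at z = 174 mm, each running between the inner faces of the legs it joins and aligned with the legs' outer faces on the other axis.

The spool is on top of the table. Four stools sit around the table at the −y, +y, −x, +x sides.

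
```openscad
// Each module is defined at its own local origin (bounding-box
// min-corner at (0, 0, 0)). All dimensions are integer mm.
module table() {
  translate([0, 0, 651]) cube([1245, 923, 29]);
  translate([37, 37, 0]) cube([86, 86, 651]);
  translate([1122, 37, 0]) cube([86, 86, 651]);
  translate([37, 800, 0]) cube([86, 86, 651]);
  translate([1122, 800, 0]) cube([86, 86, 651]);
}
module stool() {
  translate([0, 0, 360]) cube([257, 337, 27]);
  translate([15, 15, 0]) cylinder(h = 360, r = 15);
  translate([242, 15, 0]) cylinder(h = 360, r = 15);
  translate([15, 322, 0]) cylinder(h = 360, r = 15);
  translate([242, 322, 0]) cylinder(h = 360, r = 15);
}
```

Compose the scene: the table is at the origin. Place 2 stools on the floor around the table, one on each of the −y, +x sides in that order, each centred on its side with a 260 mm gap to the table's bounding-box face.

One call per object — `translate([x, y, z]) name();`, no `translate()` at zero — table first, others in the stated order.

table();
translate([494, -597, 0]) stool();
translate([1505, 293, 0]) stool();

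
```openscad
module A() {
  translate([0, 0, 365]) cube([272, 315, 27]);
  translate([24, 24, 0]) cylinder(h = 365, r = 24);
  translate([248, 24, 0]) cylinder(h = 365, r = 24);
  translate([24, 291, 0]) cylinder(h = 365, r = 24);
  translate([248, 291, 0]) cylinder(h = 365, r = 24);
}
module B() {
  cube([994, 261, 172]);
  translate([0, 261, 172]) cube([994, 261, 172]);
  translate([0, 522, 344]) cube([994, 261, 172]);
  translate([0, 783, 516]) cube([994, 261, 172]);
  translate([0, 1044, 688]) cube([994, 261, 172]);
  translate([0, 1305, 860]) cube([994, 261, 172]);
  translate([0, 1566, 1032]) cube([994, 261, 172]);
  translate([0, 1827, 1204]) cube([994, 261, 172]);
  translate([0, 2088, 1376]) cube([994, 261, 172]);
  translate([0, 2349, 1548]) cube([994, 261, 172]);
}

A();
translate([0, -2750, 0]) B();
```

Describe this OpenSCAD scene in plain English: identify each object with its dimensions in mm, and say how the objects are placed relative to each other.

A is a four-legged stool. The seat is a 272×315×27 mm slab whose top surface is at z = 392 mm; four round legs, each 48 mm in diameter, run from the floor (z = 0) to the underside of the seat, each leg's axis is inset half a diameter from the nearest pair of seat edges (so the leg's bounding box is flush with the corner).

B is a straight staircase of 10 solid steps. Each step is 994 mm wide (x), 261 mm deep (y, the going) and 172 mm tall (the rise). The first step rests on the floor; each subsequent step sits one going further in +y and one rise higher in +z, directly behind and above the previous step with no overlap.

The staircase is on the floor beside the stool on its −y side.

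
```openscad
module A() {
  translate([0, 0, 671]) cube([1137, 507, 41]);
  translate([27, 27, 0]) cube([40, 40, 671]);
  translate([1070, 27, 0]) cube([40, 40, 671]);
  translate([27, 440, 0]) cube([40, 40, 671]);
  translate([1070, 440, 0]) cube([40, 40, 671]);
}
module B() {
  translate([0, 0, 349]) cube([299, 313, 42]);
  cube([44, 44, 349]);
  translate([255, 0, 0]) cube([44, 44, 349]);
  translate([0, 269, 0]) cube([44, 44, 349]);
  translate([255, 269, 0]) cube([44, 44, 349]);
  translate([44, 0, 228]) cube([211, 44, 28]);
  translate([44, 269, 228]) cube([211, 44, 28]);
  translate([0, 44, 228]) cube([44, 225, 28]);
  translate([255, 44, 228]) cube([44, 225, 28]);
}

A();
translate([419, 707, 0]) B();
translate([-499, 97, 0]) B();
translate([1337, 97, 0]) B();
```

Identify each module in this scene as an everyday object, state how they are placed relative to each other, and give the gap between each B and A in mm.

Each stool's nearest face is 200 mm from the table's bounding box.

A is a table. B is a stool. Three stools sit around the table at the +y, −x, +x sides. The gap between each stool and the table is 200 mm.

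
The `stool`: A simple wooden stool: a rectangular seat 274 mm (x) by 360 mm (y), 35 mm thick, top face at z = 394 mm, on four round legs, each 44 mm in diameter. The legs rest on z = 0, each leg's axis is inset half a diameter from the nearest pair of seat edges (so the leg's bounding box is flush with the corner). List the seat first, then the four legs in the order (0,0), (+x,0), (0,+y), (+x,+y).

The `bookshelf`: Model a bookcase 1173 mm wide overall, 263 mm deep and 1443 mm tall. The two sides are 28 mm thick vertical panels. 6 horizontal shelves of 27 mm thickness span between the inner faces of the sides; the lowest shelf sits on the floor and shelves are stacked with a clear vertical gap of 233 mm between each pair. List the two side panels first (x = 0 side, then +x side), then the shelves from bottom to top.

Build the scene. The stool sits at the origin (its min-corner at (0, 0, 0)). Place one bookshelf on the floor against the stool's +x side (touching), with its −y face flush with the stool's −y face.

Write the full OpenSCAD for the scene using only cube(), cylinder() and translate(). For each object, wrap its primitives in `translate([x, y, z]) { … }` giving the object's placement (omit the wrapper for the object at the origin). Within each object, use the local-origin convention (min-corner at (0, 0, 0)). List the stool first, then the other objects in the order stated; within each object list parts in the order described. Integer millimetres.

translate([0, 0, 359]) cube([274, 360, 35]);
translate([22, 22, 0]) cylinder(h = 359, r = 22);
translate([252, 22, 0]) cylinder(h = 359, r = 22);
translate([22, 338, 0]) cylinder(h = 359, r = 22);
translate([252, 338, 0]) cylinder(h = 359, r = 22);
translate([274, 0, 0]) {
  cube([28, 263, 1443]);
  translate([1145, 0, 0]) cube([28, 263, 1443]);
  translate([28, 0, 0]) cube([1117, 263, 27]);
  translate([28, 0, 260]) cube([1117, 263, 27]);
  translate([28, 0, 520]) cube([1117, 263, 27]);
  translate([28, 0, 780]) cube([1117, 263, 27]);
  translate([28, 0, 1040]) cube([1117, 263, 27]);
  translate([28, 0, 1300]) cube([1117, 263, 27]);
}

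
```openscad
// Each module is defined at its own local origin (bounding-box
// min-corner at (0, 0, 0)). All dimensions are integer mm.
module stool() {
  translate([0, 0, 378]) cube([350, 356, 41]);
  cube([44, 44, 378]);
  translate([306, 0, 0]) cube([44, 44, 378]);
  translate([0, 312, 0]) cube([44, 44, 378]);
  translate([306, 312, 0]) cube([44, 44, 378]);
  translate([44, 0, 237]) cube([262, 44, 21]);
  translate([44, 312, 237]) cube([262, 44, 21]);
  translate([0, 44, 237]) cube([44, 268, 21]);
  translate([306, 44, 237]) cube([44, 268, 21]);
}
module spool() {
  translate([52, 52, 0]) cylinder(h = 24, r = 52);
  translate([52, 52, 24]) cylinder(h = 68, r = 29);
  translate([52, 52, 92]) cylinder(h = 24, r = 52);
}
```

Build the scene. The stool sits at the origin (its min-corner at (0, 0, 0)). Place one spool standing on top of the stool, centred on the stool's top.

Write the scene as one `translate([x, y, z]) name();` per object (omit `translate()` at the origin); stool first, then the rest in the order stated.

stool();
translate([123, 126, 419]) spool();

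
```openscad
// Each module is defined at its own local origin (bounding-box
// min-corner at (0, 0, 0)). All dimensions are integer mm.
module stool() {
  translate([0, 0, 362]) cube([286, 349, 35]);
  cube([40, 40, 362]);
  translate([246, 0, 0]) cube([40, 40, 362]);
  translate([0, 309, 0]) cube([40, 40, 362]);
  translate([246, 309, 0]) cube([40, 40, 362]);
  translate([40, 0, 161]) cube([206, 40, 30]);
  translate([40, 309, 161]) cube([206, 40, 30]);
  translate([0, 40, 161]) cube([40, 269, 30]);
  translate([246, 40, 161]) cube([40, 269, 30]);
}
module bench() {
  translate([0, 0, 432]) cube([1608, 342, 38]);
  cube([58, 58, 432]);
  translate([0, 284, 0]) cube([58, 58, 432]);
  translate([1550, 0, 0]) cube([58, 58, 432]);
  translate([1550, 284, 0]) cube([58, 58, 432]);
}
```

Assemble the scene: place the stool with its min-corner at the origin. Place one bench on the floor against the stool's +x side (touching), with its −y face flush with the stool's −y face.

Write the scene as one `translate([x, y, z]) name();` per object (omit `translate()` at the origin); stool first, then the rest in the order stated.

stool();
translate([286, 0, 0]) bench();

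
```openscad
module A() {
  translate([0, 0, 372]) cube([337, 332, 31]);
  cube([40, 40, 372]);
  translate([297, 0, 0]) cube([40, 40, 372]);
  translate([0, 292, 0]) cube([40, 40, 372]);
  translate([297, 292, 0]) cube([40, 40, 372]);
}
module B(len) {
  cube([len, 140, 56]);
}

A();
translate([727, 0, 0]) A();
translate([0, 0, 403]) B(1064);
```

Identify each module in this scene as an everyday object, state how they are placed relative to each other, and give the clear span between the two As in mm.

A is a stool. B is a beam. A beam spans the tops of two stools. The clear span between the two stools is 390 mm.

Second stool starts at x = 727; first ends at x = 337; clear span = 727 − 337 = 390 mm.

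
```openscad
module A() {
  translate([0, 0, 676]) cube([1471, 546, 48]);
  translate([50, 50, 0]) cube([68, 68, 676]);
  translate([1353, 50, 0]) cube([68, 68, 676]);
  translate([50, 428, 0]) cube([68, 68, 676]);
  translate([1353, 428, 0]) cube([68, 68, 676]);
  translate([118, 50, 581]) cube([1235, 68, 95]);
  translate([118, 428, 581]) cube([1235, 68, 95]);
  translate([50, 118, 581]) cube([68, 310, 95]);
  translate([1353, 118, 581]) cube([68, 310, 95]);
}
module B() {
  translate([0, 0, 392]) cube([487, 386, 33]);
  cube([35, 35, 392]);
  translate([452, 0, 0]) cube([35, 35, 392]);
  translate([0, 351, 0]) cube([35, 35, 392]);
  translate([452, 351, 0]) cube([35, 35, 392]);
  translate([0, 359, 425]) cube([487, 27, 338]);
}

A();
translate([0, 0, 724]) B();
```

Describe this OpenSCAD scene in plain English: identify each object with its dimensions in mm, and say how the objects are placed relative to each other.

A is a table: top 1471 mm (x) × 546 mm (y), 48 mm thick, upper face at z = 724 mm, on four 68×68 mm square legs, each inset 50 mm from the nearest pair of top edges, running from z = 0 to the bottom of the top. Four apron rails, 68 mm thick and 95 mm tall, run between adjacent legs with their top edges flush with the underside of the top and their outer faces flush with the legs' outer faces.

B is a chair: 487×386 mm seat, 33 mm thick, top at z = 425 mm, on four 35 mm square corner legs flush with the seat edges. A 27 mm thick backrest slab spans the full seat width, extending 338 mm above the seat top, its back face flush with the seat's +y edge.

The chair is on top of the table.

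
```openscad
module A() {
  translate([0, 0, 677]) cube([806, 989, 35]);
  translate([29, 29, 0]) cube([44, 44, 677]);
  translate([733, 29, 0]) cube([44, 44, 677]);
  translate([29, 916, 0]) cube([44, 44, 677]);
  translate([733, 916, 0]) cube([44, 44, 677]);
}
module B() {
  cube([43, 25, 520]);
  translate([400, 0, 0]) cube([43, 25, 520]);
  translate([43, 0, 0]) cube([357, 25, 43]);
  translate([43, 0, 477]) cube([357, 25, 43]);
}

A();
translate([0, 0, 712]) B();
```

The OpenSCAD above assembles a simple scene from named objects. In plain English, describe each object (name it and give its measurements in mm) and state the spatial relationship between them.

A is a table: top 806 mm (x) × 989 mm (y), 35 mm thick, upper face at z = 712 mm, on four 44×44 mm square legs, each inset 29 mm from the nearest pair of top edges, running from z = 0 to the bottom of the top.

B is a picture frame with a 357×434 mm rectangular opening (x by z) and a uniform 43 mm border on every side. Frame depth is 25 mm along y. It is built from two vertical stiles running the full outside height and two horizontal rails spanning the gap between the stiles.

The picture frame is on top of the table.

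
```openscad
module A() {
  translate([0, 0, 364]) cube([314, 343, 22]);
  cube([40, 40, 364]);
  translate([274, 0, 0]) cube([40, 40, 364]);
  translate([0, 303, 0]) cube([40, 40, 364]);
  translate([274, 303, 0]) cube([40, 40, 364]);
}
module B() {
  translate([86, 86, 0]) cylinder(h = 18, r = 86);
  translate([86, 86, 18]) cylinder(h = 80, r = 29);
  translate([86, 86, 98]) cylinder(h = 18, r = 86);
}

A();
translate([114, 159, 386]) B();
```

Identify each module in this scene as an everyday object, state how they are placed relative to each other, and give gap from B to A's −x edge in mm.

A is a stool. B is a spool. The spool is on top of the stool. The gap from the spool to the stool's −x edge is 114 mm.

The spool's min-x is at 114; the stool's min-x is 0; gap = 114 mm.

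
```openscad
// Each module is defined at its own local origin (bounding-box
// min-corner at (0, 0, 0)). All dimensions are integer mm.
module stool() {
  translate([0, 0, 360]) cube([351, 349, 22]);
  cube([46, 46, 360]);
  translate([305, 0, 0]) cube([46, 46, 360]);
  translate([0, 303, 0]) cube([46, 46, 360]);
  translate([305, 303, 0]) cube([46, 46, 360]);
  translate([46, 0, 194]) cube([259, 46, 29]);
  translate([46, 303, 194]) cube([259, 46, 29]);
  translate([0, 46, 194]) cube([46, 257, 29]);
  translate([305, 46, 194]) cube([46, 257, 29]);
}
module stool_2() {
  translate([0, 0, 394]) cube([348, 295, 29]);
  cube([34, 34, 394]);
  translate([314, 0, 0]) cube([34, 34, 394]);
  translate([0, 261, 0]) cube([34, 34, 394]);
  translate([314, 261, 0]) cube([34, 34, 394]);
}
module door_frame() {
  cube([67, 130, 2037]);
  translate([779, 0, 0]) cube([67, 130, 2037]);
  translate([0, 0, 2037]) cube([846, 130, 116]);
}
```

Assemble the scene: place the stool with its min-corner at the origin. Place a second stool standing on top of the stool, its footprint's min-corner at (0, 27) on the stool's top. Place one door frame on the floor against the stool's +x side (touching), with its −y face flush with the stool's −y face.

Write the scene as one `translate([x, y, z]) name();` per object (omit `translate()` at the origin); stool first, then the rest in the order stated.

stool();
translate([0, 27, 382]) stool_2();
translate([351, 0, 0]) door_frame();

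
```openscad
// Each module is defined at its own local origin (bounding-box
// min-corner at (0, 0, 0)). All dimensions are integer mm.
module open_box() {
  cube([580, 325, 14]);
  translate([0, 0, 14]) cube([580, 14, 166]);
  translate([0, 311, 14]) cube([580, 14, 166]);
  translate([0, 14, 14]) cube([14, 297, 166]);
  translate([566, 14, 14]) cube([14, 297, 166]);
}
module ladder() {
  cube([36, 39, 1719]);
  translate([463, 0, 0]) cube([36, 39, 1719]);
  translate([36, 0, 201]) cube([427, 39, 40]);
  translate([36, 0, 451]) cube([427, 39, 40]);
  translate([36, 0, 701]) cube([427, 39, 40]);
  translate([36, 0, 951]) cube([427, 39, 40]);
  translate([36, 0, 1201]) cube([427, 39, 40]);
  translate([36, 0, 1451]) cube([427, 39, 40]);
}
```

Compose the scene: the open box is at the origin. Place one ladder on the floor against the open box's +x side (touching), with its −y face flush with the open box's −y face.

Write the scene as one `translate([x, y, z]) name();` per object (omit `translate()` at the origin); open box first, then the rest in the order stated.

open_box();
translate([580, 0, 0]) ladder();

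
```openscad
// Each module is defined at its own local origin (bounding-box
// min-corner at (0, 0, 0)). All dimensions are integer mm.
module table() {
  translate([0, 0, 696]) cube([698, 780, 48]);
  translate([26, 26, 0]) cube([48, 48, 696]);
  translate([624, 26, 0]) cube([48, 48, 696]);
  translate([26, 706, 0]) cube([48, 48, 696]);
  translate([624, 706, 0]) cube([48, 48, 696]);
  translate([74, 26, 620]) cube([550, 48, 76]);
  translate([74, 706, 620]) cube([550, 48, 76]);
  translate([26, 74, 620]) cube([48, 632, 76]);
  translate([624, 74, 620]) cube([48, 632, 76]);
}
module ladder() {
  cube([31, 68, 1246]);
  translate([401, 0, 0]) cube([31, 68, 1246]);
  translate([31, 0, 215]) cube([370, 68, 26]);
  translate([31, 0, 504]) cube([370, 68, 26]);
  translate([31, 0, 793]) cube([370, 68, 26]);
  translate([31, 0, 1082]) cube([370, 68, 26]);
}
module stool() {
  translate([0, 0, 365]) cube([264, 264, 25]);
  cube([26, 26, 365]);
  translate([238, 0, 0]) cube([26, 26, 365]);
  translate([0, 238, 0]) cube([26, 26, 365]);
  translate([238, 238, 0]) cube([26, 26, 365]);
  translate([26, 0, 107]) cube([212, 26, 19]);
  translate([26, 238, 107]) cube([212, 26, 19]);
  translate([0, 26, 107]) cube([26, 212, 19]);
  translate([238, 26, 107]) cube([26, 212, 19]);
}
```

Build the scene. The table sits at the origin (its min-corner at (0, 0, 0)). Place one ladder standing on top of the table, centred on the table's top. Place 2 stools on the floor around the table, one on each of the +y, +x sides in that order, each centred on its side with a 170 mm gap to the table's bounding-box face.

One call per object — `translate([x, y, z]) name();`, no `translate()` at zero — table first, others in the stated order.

table();
translate([133, 356, 744]) ladder();
translate([217, 950, 0]) stool();
translate([868, 258, 0]) stool();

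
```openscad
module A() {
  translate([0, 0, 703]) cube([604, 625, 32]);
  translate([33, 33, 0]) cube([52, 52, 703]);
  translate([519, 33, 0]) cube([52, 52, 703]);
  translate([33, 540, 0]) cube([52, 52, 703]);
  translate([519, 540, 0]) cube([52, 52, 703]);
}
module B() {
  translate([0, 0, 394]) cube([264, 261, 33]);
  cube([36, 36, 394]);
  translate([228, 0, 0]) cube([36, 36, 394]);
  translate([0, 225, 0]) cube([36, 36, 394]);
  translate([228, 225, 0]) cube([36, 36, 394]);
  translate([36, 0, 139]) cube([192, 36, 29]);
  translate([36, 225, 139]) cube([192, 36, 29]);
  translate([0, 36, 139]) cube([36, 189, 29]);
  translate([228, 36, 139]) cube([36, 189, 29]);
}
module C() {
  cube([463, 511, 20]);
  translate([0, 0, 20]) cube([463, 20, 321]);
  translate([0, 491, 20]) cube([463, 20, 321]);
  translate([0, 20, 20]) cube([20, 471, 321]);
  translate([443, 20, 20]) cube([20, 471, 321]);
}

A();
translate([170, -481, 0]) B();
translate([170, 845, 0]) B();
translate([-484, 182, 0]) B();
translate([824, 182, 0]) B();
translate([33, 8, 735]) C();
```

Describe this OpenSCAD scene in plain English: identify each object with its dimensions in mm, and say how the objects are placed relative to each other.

A is a rectangular dining table. The top is 604×625×32 mm with its upper surface at z = 735 mm. It stands on four 52×52 mm square legs, each inset 33 mm from the nearest pair of top edges, running from the floor to the underside of the top.

B is a four-legged stool. The seat is 264×261 mm, 33 mm thick, top at z = 427 mm. It stands on four square legs, each 36×36 mm in cross-section, from z = 0 to the seat underside, each flush with a corner of the seat. Four stretchers, 36 mm wide and 29 mm tall, connect adjacent legs with their undersides at z = 139 mm, each running between the inner faces of the legs it joins and aligned with the legs' outer faces on the other axis.

C is an open storage box with external size 463×511×341 mm and wall thickness 20 mm (the base is also 20 mm thick). The base covers the whole footprint; the four walls stand on the base, with the y-facing walls full-width and the x-facing walls fitting between their inner faces.

Four stools sit around the table at the −y, +y, −x, +x sides. The open box is on top of the table.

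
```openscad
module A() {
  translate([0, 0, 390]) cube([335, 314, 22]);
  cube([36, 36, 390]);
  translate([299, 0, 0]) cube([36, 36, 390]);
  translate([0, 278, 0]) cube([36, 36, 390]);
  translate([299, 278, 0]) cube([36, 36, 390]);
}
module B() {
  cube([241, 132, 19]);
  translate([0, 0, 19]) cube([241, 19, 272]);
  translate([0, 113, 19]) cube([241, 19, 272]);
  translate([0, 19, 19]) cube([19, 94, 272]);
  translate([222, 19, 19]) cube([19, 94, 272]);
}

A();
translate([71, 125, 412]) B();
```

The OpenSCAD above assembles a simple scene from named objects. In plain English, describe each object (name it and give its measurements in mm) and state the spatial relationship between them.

A is a four-legged stool. The seat is 335×314 mm, 22 mm thick, top at z = 412 mm. It stands on four square legs, each 36×36 mm in cross-section, from z = 0 to the seat underside, each flush with a corner of the seat.

B is an open-topped rectangular box: outside dimensions 241×132×291 mm, with a uniform wall and base thickness of 19 mm. The base is a full 241×132 slab on the floor; four walls sit on top of the base. The front and back walls (the −y and +y sides) span the full width; the two side walls fit between them.

The open box is on top of the stool.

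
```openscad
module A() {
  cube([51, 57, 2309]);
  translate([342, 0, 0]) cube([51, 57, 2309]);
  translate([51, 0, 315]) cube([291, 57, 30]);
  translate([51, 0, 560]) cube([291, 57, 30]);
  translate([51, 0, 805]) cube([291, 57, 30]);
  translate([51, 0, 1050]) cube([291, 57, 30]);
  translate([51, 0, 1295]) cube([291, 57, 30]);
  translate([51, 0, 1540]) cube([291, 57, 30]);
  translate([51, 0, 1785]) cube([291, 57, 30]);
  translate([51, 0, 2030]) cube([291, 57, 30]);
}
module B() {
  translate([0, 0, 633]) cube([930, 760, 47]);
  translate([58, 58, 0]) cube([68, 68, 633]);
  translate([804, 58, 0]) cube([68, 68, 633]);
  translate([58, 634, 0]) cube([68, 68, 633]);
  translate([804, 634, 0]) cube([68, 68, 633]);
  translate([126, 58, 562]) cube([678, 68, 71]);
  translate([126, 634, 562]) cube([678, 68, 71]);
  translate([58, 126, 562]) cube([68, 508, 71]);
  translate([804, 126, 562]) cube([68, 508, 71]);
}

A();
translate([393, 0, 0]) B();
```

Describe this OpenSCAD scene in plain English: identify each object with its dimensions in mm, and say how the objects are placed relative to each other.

A is a wooden ladder with two side rails of 51×57 mm section and 2309 mm height, set 393 mm apart overall. Between them run 8 rectangular rungs (57 mm deep, 30 mm thick), front faces flush with the rails' −y face. The bottom of the first rung is 315 mm above the floor and each subsequent rung is 245 mm higher than the one below.

B is a rectangular dining table. The top is 930×760×47 mm with its upper surface at z = 680 mm. It stands on four 68×68 mm square legs, each inset 58 mm from the nearest pair of top edges, running from the floor to the underside of the top. Four apron rails, 68 mm thick and 71 mm tall, run between adjacent legs with their top edges flush with the underside of the top and their outer faces flush with the legs' outer faces.

The table is against the ladder's +x side, with their −y faces flush.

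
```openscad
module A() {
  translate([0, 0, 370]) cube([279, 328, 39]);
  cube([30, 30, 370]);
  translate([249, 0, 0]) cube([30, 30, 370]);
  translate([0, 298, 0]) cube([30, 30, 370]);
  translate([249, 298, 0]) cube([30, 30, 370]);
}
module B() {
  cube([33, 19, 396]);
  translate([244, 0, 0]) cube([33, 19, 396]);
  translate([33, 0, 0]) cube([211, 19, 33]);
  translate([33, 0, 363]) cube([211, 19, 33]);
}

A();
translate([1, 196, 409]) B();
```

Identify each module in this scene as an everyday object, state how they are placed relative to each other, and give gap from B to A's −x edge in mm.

A is a stool. B is a picture frame. The picture frame is on top of the stool. The gap from the picture frame to the stool's −x edge is 1 mm.

The picture frame's min-x is at 1; the stool's min-x is 0; gap = 1 mm.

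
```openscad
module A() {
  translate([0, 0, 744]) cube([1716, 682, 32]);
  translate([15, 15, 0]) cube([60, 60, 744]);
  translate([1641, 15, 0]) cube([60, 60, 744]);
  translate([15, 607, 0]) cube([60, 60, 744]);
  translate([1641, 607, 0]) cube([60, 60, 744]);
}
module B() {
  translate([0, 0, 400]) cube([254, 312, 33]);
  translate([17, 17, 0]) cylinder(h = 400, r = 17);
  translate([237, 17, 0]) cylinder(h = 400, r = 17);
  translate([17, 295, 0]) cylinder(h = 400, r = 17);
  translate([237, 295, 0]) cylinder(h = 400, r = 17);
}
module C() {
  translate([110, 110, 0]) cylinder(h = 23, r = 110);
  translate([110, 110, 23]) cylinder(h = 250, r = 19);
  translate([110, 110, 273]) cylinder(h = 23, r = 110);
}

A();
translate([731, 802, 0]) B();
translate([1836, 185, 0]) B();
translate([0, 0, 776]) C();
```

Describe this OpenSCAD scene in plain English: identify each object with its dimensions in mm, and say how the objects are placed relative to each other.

A is a rectangular dining table. The top is 1716×682×32 mm with its upper surface at z = 776 mm. It stands on four 60×60 mm square legs, each inset 15 mm from the nearest pair of top edges, running from the floor to the underside of the top.

B is a four-legged stool. The seat is 254×312 mm, 33 mm thick, top at z = 433 mm. It stands on four round legs, each 34 mm in diameter, from z = 0 to the seat underside, each leg's axis is inset half a diameter from the nearest pair of seat edges (so the leg's bounding box is flush with the corner).

C is a spool: two coaxial disc flanges of radius 110 mm and thickness 23 mm, joined by a core cylinder of radius 19 mm and height 250 mm. The lower flange rests on z = 0 and the three cylinders share a vertical axis.

Two stools sit around the table at the +y, +x sides. The spool is on top of the table.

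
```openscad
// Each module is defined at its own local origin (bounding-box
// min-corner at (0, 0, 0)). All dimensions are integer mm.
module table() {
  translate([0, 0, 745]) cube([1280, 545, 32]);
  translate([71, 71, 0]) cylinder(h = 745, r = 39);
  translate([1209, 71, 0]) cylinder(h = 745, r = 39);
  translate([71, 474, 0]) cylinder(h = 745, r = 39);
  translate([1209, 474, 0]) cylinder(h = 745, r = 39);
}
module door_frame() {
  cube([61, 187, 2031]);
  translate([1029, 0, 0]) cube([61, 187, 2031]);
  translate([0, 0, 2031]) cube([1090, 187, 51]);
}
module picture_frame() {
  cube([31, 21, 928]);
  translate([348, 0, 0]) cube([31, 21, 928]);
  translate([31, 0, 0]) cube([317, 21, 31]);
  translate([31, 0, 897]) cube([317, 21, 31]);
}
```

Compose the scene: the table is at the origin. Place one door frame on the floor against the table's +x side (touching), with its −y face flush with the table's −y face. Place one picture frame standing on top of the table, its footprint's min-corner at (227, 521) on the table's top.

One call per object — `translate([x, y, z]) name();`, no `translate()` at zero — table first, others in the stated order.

table();
translate([1280, 0, 0]) door_frame();
translate([227, 521, 777]) picture_frame();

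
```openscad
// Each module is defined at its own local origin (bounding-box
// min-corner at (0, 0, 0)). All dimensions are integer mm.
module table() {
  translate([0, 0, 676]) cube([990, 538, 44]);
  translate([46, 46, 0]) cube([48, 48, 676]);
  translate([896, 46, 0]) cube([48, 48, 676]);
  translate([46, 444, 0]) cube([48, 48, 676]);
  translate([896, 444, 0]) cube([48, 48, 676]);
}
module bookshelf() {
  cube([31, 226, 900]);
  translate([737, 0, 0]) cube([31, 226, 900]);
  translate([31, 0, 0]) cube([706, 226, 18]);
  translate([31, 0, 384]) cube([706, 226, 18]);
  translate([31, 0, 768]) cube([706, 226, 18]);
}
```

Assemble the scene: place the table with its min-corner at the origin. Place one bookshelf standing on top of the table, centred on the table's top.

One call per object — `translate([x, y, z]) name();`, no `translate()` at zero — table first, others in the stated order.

table();
translate([111, 156, 720]) bookshelf();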